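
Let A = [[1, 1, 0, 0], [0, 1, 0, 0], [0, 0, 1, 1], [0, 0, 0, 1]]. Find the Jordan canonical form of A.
The characteristic polynomial is det(xI - A) = (x - 1)^4, so the eigenvalues are 1 (algebraic multiplicity 4).

For λ = 1: rank(A - I) = 2, rank((A - I)^2) = 0. The eigenspace has dimension 4 - 2 = 2, so there are 2 Jordan blocks; the rank sequence gives block sizes [2, 2].

Assembling the blocks gives the Jordan form J above.

J = [[1, 1, 0, 0], [0, 1, 0, 0], [0, 0, 1, 1], [0, 0, 0, 1]]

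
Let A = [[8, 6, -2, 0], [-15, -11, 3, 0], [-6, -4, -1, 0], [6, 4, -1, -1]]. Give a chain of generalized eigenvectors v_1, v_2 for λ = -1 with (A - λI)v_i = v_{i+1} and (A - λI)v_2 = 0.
We seek v_1 ∈ ker((A + I)^2) \ ker(A + I), then set v_{i+1} = (A + I) v_i.

One such chain is v_1 = [[0, 0, 1, 0]]^T, v_2 = [[-2, 3, 0, -1]]^T. Check: (A + I) v_2 = [[0, 0, 0, 0]]^T = 0.

v_1 = [[0, 0, 1, 0]]^T, v_2 = [[-2, 3, 0, -1]]^T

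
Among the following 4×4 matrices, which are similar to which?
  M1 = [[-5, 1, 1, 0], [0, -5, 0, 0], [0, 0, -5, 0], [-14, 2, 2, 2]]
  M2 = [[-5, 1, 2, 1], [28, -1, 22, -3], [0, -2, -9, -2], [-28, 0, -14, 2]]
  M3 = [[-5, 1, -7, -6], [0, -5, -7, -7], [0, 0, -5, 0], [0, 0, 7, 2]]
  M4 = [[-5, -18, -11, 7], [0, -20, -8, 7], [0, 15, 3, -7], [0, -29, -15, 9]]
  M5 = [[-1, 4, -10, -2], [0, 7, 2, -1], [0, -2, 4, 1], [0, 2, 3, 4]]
Characteristic polynomials: χ_{M1} = (x - 2)(x + 5)^3, χ_{M2} = (x - 2)(x + 5)^3, χ_{M3} = (x - 2)(x + 5)^3, χ_{M4} = (x - 2)(x + 5)^3, χ_{M5} = (x - 5)^3(x + 1).

{M1, M2, M3, M4}: invariant factors x + 5, (x - 2)(x + 5)^2.

{M5}: invariant factors (x - 5)^3(x + 1).

Matrices are similar if and only if their invariant-factor lists agree; the partition into similarity classes is {M1, M2, M3, M4}, {M5}.

2 classes: {M1, M2, M3, M4}, {M5}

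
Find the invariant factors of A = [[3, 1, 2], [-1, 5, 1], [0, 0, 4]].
The Jordan structure of A has elementary divisors (x - 4)^3. Arranging the block sizes at each eigenvalue in decreasing order and taking row products gives the invariant factors.

Invariant factors (smallest first, each dividing the next): (x - 4)^3.

Check: the last factor (x - 4)^3 is the minimal polynomial, and the product (x - 4)^3 is the characteristic polynomial.

(x - 4)^3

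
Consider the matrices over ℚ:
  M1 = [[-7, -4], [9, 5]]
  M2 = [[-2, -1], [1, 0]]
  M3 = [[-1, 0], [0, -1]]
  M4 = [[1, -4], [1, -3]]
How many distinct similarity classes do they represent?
2 classes: {M1, M2, M4}, {M3}

Characteristic polynomials: χ_{M1} = (x + 1)^2, χ_{M2} = (x + 1)^2, χ_{M3} = (x + 1)^2, χ_{M4} = (x + 1)^2.

{M1, M2, M4}: invariant factors (x + 1)^2.

{M3}: invariant factors x + 1, x + 1.

Matrices are similar if and only if their invariant-factor lists agree; the partition into similarity classes is {M1, M2, M4}, {M3}.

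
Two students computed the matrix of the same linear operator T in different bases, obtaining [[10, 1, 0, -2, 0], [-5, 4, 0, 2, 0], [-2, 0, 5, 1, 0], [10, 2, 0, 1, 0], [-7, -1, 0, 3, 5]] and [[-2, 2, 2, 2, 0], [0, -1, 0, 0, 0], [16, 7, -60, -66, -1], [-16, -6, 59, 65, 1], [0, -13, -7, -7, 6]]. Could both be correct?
No.

trace(A) = 25 but trace(B) = 8. The trace is a similarity invariant, so A and B are not similar.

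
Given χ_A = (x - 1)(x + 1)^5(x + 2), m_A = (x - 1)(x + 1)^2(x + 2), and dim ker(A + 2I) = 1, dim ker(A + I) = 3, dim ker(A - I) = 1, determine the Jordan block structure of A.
Jordan blocks: (-2, 1), (-1, 2), (-1, 2), (-1, 1), (1, 1)

λ = -2: algebraic multiplicity 1 (exponent in χ_A), largest block size 1 (exponent in m_A), 1 block (geometric multiplicity). This forces block sizes [1].
λ = -1: algebraic multiplicity 5 (exponent in χ_A), largest block size 2 (exponent in m_A), 3 blocks (geometric multiplicity). These force block sizes [2, 2, 1].
λ = 1: algebraic multiplicity 1 (exponent in χ_A), largest block size 1 (exponent in m_A), 1 block (geometric multiplicity). This forces block sizes [1].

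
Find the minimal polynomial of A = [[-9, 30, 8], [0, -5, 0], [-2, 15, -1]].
m_A(x) = (x + 5)^2

The characteristic polynomial factors as (x + 5)^3. The minimal polynomial is ∏(x - λ)^{k_λ} where k_λ is the size of the largest Jordan block at λ.

For λ = -5: rank(A + 5I) = 1, and the largest Jordan block has size 2 (the smallest k with rank((A + 5I)^k) = rank((A + 5I)^(k+1))).

So m_A(x) = (x + 5)^2.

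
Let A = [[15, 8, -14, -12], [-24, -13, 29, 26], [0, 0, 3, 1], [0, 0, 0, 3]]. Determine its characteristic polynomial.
χ_A(x) = (x - 3)^3(x + 1)

xI - A = [[x - 15, -8, 14, 12], [24, x + 13, -29, -26], [0, 0, x - 3, -1], [0, 0, 0, x - 3]].

Expanding det(xI - A) along the first row:
det(xI - A) = + (x - 15)·det([[x + 13, -29, -26], [0, x - 3, -1], [0, 0, x - 3]]) - (-8)·det([[24, -29, -26], [0, x - 3, -1], [0, 0, x - 3]]) + (14)·det([[24, x + 13, -26], [0, 0, -1], [0, 0, x - 3]]) - (12)·det([[24, x + 13, -29], [0, 0, x - 3], [0, 0, 0]]).

Evaluating gives χ_A(x) = x^4 - 8x^3 + 18x^2 - 27 = (x - 3)^3(x + 1).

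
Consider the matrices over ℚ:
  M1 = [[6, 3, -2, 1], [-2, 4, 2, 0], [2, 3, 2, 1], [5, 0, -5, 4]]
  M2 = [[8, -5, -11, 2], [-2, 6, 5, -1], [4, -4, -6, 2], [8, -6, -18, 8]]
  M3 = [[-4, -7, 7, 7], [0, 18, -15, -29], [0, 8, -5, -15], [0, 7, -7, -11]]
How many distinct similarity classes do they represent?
Characteristic polynomials: χ_{M1} = (x - 4)^4, χ_{M2} = (x - 4)^4, χ_{M3} = (x - 3)^2(x + 4)^2.

{M1, M2}: invariant factors x - 4, (x - 4)^3.

{M3}: invariant factors x + 4, (x - 3)^2(x + 4).

Matrices are similar if and only if their invariant-factor lists agree; the partition into similarity classes is {M1, M2}, {M3}.

2 classes: {M1, M2}, {M3}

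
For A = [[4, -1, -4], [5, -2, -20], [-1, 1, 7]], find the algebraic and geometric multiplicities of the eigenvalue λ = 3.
The characteristic polynomial is (x - 3)^3, so the factor x - 3 appears with exponent 3: the algebraic multiplicity is 3.

rank(A - 3I) = 1, so the eigenspace has dimension 3 - 1 = 2: the geometric multiplicity is 2.

Since 2 < 3, A is not diagonalizable.

algebraic multiplicity 3, geometric multiplicity 2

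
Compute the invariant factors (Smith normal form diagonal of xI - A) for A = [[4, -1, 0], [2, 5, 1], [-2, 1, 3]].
The Jordan structure of A has elementary divisors (x - 4)^3. Arranging the block sizes at each eigenvalue in decreasing order and taking row products gives the invariant factors.

Invariant factors (smallest first, each dividing the next): (x - 4)^3.

Check: the last factor (x - 4)^3 is the minimal polynomial, and the product (x - 4)^3 is the characteristic polynomial.

(x - 4)^3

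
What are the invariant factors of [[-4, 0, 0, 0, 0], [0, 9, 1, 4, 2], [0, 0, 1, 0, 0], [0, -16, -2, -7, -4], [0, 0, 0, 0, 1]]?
The Jordan structure of A has elementary divisors (x + 4), (x - 1)^2, (x - 1), (x - 1). Arranging the block sizes at each eigenvalue in decreasing order and taking row products gives the invariant factors.

Invariant factors (smallest first, each dividing the next): x - 1, x - 1, (x - 1)^2(x + 4).

Check: the last factor (x - 1)^2(x + 4) is the minimal polynomial, and the product (x - 1)^4(x + 4) is the characteristic polynomial.

x - 1, x - 1, (x - 1)^2(x + 4)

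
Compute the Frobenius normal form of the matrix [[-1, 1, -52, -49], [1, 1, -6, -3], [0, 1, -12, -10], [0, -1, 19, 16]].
R = [[0, 0, 0, -20], [1, 0, 0, 1], [0, 1, 0, 1], [0, 0, 1, 4]]

The invariant factors of A (the non-unit diagonal entries of the Smith normal form of xI - A over ℚ[x]) are (x - 4)(x^3 - x - 5), each dividing the next. The characteristic polynomial is their product, (x - 4)(x^3 - x - 5).

The rational canonical form is the block-diagonal matrix of companion matrices C(f_i):
R = [[0, 0, 0, -20], [1, 0, 0, 1], [0, 1, 0, 1], [0, 0, 1, 4]].

Note the characteristic polynomial does not split into linear factors over ℚ, so A has no Jordan form over ℚ; the rational canonical form exists over any field.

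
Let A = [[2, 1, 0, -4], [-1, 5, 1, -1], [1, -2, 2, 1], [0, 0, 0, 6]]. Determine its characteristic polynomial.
xI - A = [[x - 2, -1, 0, 4], [1, x - 5, -1, 1], [-1, 2, x - 2, -1], [0, 0, 0, x - 6]].

Expanding det(xI - A) along the first row:
det(xI - A) = + (x - 2)·det([[x - 5, -1, 1], [2, x - 2, -1], [0, 0, x - 6]]) - (-1)·det([[1, -1, 1], [-1, x - 2, -1], [0, 0, x - 6]]) + (0)·det([[1, x - 5, 1], [-1, 2, -1], [0, 0, x - 6]]) - (4)·det([[1, x - 5, -1], [-1, 2, x - 2], [0, 0, 0]]).

Evaluating gives χ_A(x) = x^4 - 15x^3 + 81x^2 - 189x + 162 = (x - 6)(x - 3)^3.

χ_A(x) = (x - 6)(x - 3)^3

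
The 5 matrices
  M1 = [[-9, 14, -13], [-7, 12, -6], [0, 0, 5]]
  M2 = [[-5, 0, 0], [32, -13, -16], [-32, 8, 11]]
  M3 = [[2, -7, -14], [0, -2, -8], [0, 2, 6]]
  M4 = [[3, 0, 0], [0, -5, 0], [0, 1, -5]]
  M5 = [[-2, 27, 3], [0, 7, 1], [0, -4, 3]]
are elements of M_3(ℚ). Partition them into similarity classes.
Characteristic polynomials: χ_{M1} = (x - 5)^2(x + 2), χ_{M2} = (x - 3)(x + 5)^2, χ_{M3} = (x - 2)^3, χ_{M4} = (x - 3)(x + 5)^2, χ_{M5} = (x - 5)^2(x + 2).

{M1, M5}: invariant factors (x - 5)^2(x + 2).

{M2}: invariant factors x + 5, (x - 3)(x + 5).

{M3}: invariant factors x - 2, (x - 2)^2.

{M4}: invariant factors (x - 3)(x + 5)^2.

Matrices are similar if and only if their invariant-factor lists agree; the partition into similarity classes is {M1, M5}, {M2}, {M3}, {M4}.

4 classes: {M1, M5}, {M2}, {M3}, {M4}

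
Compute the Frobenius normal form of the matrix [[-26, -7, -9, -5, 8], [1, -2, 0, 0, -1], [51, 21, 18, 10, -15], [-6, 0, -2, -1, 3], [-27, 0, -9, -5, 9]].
The invariant factors of A (the non-unit diagonal entries of the Smith normal form of xI - A over ℚ[x]) are x^2 + x + 5, x(x^2 + x + 5), each dividing the next. The characteristic polynomial is their product, x(x^2 + x + 5)^2.

The rational canonical form is the block-diagonal matrix of companion matrices C(f_i):
R = [[0, -5, 0, 0, 0], [1, -1, 0, 0, 0], [0, 0, 0, 0, 0], [0, 0, 1, 0, -5], [0, 0, 0, 1, -1]].

Note the characteristic polynomial does not split into linear factors over ℚ, so A has no Jordan form over ℚ; the rational canonical form exists over any field.

R = [[0, -5, 0, 0, 0], [1, -1, 0, 0, 0], [0, 0, 0, 0, 0], [0, 0, 1, 0, -5], [0, 0, 0, 1, -1]]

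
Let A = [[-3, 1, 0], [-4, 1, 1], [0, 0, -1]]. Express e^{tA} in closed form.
A has Jordan form J = [[-1, 1, 0], [0, -1, 1], [0, 0, -1]] with A = PJP^{-1}, so e^{tA} = P e^{tJ} P^{-1}.

For a Jordan block J_k(λ), e^{tJ_k(λ)} = e^{λt} · (I + tN + t^2 N^2/2! + ... + t^{k-1} N^{k-1}/(k-1)!) where N is the nilpotent superdiagonal part.

Assembling the blocks and conjugating back gives the entries of e^{tA} as shown above.

e^{tA} = [[(1 - 2*t)*e^{-t}, t*e^{-t}, t^2*e^{-t}/2], [-4*t*e^{-t}, (2*t + 1)*e^{-t}, t*(t + 1)*e^{-t}], [0, 0, e^{-t}]]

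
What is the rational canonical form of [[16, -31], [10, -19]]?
The invariant factors of A (the non-unit diagonal entries of the Smith normal form of xI - A over ℚ[x]) are x^2 + 3x + 6, each dividing the next. The characteristic polynomial is their product, x^2 + 3x + 6.

The rational canonical form is the block-diagonal matrix of companion matrices C(f_i):
R = [[0, -6], [1, -3]].

Note the characteristic polynomial does not split into linear factors over ℚ, so A has no Jordan form over ℚ; the rational canonical form exists over any field.

R = [[0, -6], [1, -3]]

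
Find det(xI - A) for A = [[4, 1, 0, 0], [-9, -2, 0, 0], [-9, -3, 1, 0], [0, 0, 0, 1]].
χ_A(x) = (x - 1)^4

xI - A = [[x - 4, -1, 0, 0], [9, x + 2, 0, 0], [9, 3, x - 1, 0], [0, 0, 0, x - 1]].

Expanding det(xI - A) along the first row:
det(xI - A) = + (x - 4)·det([[x + 2, 0, 0], [3, x - 1, 0], [0, 0, x - 1]]) - (-1)·det([[9, 0, 0], [9, x - 1, 0], [0, 0, x - 1]]) + (0)·det([[9, x + 2, 0], [9, 3, 0], [0, 0, x - 1]]) - (0)·det([[9, x + 2, 0], [9, 3, x - 1], [0, 0, 0]]).

Evaluating gives χ_A(x) = x^4 - 4x^3 + 6x^2 - 4x + 1 = (x - 1)^4.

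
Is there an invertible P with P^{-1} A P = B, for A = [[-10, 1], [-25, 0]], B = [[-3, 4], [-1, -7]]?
Yes.

Two matrices over a field are similar if and only if they have the same invariant factors.

Both A and B have characteristic polynomial (x + 5)^2 and minimal polynomial (x + 5)^2. Computing further, both have invariant factors (x + 5)^2. Hence A and B are similar.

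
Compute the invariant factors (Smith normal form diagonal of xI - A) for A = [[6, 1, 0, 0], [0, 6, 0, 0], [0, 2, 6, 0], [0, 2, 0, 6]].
The Jordan structure of A has elementary divisors (x - 6)^2, (x - 6), (x - 6). Arranging the block sizes at each eigenvalue in decreasing order and taking row products gives the invariant factors.

Invariant factors (smallest first, each dividing the next): x - 6, x - 6, (x - 6)^2.

Check: the last factor (x - 6)^2 is the minimal polynomial, and the product (x - 6)^4 is the characteristic polynomial.

x - 6, x - 6, (x - 6)^2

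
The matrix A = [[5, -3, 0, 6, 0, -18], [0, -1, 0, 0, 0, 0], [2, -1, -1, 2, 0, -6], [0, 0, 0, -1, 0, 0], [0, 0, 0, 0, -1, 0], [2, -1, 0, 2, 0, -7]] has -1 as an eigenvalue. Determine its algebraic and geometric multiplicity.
algebraic multiplicity 6, geometric multiplicity 5

The characteristic polynomial is (x + 1)^6, so the factor x + 1 appears with exponent 6: the algebraic multiplicity is 6.

rank(A + I) = 1, so the eigenspace has dimension 6 - 1 = 5: the geometric multiplicity is 5.

Since 5 < 6, A is not diagonalizable.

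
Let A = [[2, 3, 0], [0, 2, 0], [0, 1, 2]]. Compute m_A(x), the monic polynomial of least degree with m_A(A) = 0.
The characteristic polynomial factors as (x - 2)^3. The minimal polynomial is ∏(x - λ)^{k_λ} where k_λ is the size of the largest Jordan block at λ.

For λ = 2: rank(A - 2I) = 1, and the largest Jordan block has size 2 (the smallest k with rank((A - 2I)^k) = rank((A - 2I)^(k+1))).

So m_A(x) = (x - 2)^2.

m_A(x) = (x - 2)^2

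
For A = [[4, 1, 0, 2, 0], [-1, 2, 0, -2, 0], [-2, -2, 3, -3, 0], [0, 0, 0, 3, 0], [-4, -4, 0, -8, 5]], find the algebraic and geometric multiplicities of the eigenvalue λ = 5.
algebraic multiplicity 1, geometric multiplicity 1

The characteristic polynomial is (x - 5)(x - 3)^4, so the factor x - 5 appears with exponent 1: the algebraic multiplicity is 1.

rank(A - 5I) = 4, so the eigenspace has dimension 5 - 4 = 1: the geometric multiplicity is 1.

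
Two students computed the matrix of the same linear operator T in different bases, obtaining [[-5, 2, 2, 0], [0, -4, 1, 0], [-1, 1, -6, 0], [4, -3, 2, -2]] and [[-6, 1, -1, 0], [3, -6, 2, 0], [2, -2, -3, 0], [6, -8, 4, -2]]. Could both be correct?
Two matrices over a field are similar if and only if they have the same invariant factors.

Both A and B have characteristic polynomial (x + 2)(x + 5)^3 and minimal polynomial (x + 2)(x + 5)^3. Computing further, both have invariant factors (x + 2)(x + 5)^3. Hence A and B are similar.

Yes.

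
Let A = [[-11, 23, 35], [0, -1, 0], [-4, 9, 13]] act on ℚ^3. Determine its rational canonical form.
The invariant factors of A (the non-unit diagonal entries of the Smith normal form of xI - A over ℚ[x]) are (x - 3)(x + 1)^2, each dividing the next. The characteristic polynomial is their product, (x - 3)(x + 1)^2.

The rational canonical form is the block-diagonal matrix of companion matrices C(f_i):
R = [[0, 0, 3], [1, 0, 5], [0, 1, 1]].

R = [[0, 0, 3], [1, 0, 5], [0, 1, 1]]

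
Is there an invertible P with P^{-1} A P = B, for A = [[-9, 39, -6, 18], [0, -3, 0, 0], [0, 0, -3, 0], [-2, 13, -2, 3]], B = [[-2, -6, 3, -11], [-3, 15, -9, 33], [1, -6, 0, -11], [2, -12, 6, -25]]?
Yes.

Two matrices over a field are similar if and only if they have the same invariant factors.

Both A and B have characteristic polynomial (x + 3)^4 and minimal polynomial (x + 3)^2. Computing further, both have invariant factors x + 3, x + 3, (x + 3)^2. Hence A and B are similar.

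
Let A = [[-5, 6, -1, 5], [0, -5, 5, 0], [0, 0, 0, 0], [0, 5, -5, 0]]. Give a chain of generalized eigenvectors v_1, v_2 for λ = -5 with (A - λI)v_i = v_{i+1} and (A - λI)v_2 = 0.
v_1 = [[-2, 1, 0, -1]]^T, v_2 = [[1, 0, 0, 0]]^T

We seek v_1 ∈ ker((A + 5I)^2) \ ker(A + 5I), then set v_{i+1} = (A + 5I) v_i.

One such chain is v_1 = [[-2, 1, 0, -1]]^T, v_2 = [[1, 0, 0, 0]]^T. Check: (A + 5I) v_2 = [[0, 0, 0, 0]]^T = 0.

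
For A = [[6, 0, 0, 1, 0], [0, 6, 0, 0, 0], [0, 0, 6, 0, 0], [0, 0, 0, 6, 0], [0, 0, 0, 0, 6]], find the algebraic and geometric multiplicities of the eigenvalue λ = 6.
algebraic multiplicity 5, geometric multiplicity 4

The characteristic polynomial is (x - 6)^5, so the factor x - 6 appears with exponent 5: the algebraic multiplicity is 5.

rank(A - 6I) = 1, so the eigenspace has dimension 5 - 1 = 4: the geometric multiplicity is 4.

Since 4 < 5, A is not diagonalizable.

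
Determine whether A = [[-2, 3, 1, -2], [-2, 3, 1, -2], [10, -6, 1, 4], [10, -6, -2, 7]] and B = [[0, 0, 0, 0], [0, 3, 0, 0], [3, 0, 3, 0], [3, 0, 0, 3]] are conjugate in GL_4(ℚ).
Both have characteristic polynomial x(x - 3)^3, but the minimal polynomial of A is x(x - 3)^2 while the minimal polynomial of B is x(x - 3). The minimal polynomial is a similarity invariant, so A and B are not similar.

No.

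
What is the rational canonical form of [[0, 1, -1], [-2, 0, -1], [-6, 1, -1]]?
The invariant factors of A (the non-unit diagonal entries of the Smith normal form of xI - A over ℚ[x]) are (x - 2)(x^2 + 3x + 3), each dividing the next. The characteristic polynomial is their product, (x - 2)(x^2 + 3x + 3).

The rational canonical form is the block-diagonal matrix of companion matrices C(f_i):
R = [[0, 0, 6], [1, 0, 3], [0, 1, -1]].

Note the characteristic polynomial does not split into linear factors over ℚ, so A has no Jordan form over ℚ; the rational canonical form exists over any field.

R = [[0, 0, 6], [1, 0, 3], [0, 1, -1]]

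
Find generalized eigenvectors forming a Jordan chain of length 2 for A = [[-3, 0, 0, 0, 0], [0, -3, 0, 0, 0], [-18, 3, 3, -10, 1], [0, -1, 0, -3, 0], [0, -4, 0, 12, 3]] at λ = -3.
v_1 = [[0, 1, -1, 0, 1]]^T, v_2 = [[0, 0, -2, -1, 2]]^T

We seek v_1 ∈ ker((A + 3I)^2) \ ker(A + 3I), then set v_{i+1} = (A + 3I) v_i.

One such chain is v_1 = [[0, 1, -1, 0, 1]]^T, v_2 = [[0, 0, -2, -1, 2]]^T. Check: (A + 3I) v_2 = [[0, 0, 0, 0, 0]]^T = 0.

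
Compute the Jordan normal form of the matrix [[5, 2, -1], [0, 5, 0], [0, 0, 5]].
The characteristic polynomial is det(xI - A) = (x - 5)^3, so the eigenvalues are 5 (algebraic multiplicity 3).

For λ = 5: rank(A - 5I) = 1, rank((A - 5I)^2) = 0. The eigenspace has dimension 3 - 1 = 2, so there are 2 Jordan blocks; the rank sequence gives block sizes [2, 1].

Assembling the blocks gives the Jordan form J above.

J = [[5, 1, 0], [0, 5, 0], [0, 0, 5]]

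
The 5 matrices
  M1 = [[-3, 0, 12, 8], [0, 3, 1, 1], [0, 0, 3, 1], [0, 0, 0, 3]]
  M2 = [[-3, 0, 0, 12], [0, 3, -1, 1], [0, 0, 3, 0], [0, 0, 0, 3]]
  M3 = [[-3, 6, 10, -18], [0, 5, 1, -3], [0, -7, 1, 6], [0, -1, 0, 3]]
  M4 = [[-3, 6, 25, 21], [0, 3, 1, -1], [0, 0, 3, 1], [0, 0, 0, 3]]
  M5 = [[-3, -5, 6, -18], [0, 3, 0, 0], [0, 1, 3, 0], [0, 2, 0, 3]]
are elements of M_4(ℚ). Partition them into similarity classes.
Characteristic polynomials: χ_{M1} = (x - 3)^3(x + 3), χ_{M2} = (x - 3)^3(x + 3), χ_{M3} = (x - 3)^3(x + 3), χ_{M4} = (x - 3)^3(x + 3), χ_{M5} = (x - 3)^3(x + 3).

{M1, M3, M4}: invariant factors (x - 3)^3(x + 3).

{M2, M5}: invariant factors x - 3, (x - 3)^2(x + 3).

Matrices are similar if and only if their invariant-factor lists agree; the partition into similarity classes is {M1, M3, M4}, {M2, M5}.

2 classes: {M1, M3, M4}, {M2, M5}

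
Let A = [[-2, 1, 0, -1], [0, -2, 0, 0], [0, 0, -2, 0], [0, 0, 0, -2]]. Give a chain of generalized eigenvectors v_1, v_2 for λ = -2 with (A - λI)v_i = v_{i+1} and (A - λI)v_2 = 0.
v_1 = [[-1, 1, 0, 0]]^T, v_2 = [[1, 0, 0, 0]]^T

We seek v_1 ∈ ker((A + 2I)^2) \ ker(A + 2I), then set v_{i+1} = (A + 2I) v_i.

One such chain is v_1 = [[-1, 1, 0, 0]]^T, v_2 = [[1, 0, 0, 0]]^T. Check: (A + 2I) v_2 = [[0, 0, 0, 0]]^T = 0.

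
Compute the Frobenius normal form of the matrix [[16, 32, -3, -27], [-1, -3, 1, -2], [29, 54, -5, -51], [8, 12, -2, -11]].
R = [[0, 0, 0, -15], [1, 0, 0, -11], [0, 1, 0, -2], [0, 0, 1, -3]]

The invariant factors of A (the non-unit diagonal entries of the Smith normal form of xI - A over ℚ[x]) are (x + 3)(x^3 + 2x + 5), each dividing the next. The characteristic polynomial is their product, (x + 3)(x^3 + 2x + 5).

The rational canonical form is the block-diagonal matrix of companion matrices C(f_i):
R = [[0, 0, 0, -15], [1, 0, 0, -11], [0, 1, 0, -2], [0, 0, 1, -3]].

Note the characteristic polynomial does not split into linear factors over ℚ, so A has no Jordan form over ℚ; the rational canonical form exists over any field.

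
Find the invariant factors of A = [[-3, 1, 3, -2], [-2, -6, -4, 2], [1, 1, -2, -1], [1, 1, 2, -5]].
The Jordan structure of A has elementary divisors (x + 4)^3, (x + 4). Arranging the block sizes at each eigenvalue in decreasing order and taking row products gives the invariant factors.

Invariant factors (smallest first, each dividing the next): x + 4, (x + 4)^3.

Check: the last factor (x + 4)^3 is the minimal polynomial, and the product (x + 4)^4 is the characteristic polynomial.

x + 4, (x + 4)^3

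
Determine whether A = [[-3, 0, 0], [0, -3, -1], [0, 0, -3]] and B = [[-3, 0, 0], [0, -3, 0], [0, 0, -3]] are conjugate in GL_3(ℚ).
No.

Both have characteristic polynomial (x + 3)^3, but the minimal polynomial of A is (x + 3)^2 while the minimal polynomial of B is x + 3. The minimal polynomial is a similarity invariant, so A and B are not similar.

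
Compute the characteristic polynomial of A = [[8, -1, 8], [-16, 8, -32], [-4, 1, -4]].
xI - A = [[x - 8, 1, -8], [16, x - 8, 32], [4, -1, x + 4]].

Expanding det(xI - A) along the first row:
det(xI - A) = + (x - 8)·det([[x - 8, 32], [-1, x + 4]]) - (1)·det([[16, 32], [4, x + 4]]) + (-8)·det([[16, x - 8], [4, -1]]).

Evaluating gives χ_A(x) = x^3 - 12x^2 + 48x - 64 = (x - 4)^3.

χ_A(x) = (x - 4)^3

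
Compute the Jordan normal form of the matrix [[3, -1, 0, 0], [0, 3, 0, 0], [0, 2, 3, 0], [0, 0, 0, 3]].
The characteristic polynomial is det(xI - A) = (x - 3)^4, so the eigenvalues are 3 (algebraic multiplicity 4).

For λ = 3: rank(A - 3I) = 1, rank((A - 3I)^2) = 0. The eigenspace has dimension 4 - 1 = 3, so there are 3 Jordan blocks; the rank sequence gives block sizes [2, 1, 1].

Assembling the blocks gives the Jordan form J above.

J = [[3, 1, 0, 0], [0, 3, 0, 0], [0, 0, 3, 0], [0, 0, 0, 3]]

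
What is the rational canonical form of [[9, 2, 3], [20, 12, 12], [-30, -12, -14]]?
The invariant factors of A (the non-unit diagonal entries of the Smith normal form of xI - A over ℚ[x]) are x - 4, (x - 4)(x + 1), each dividing the next. The characteristic polynomial is their product, (x - 4)^2(x + 1).

The rational canonical form is the block-diagonal matrix of companion matrices C(f_i):
R = [[4, 0, 0], [0, 0, 4], [0, 1, 3]].

R = [[4, 0, 0], [0, 0, 4], [0, 1, 3]]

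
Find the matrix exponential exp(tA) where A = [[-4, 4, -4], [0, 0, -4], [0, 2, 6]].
A has Jordan form J = [[-4, 0, 0], [0, 2, 0], [0, 0, 4]] with A = PJP^{-1}, so e^{tA} = P e^{tJ} P^{-1}.

For a Jordan block J_k(λ), e^{tJ_k(λ)} = e^{λt} · (I + tN + t^2 N^2/2! + ... + t^{k-1} N^{k-1}/(k-1)!) where N is the nilpotent superdiagonal part.

Assembling the blocks and conjugating back gives the entries of e^{tA} as shown above.

e^{tA} = [[e^{-4*t}, ((2 - e^{2*t})*e^{6*t} - 1)*e^{-4*t}, 2*(1 - e^{2*t})*e^{2*t}], [0, (2 - e^{2*t})*e^{2*t}, 2*(1 - e^{2*t})*e^{2*t}], [0, e^{4*t} - e^{2*t}, 2*e^{4*t} - e^{2*t}]]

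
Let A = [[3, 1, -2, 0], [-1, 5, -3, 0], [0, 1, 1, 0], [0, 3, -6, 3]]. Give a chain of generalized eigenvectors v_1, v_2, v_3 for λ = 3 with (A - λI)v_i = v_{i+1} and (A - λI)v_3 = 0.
v_1 = [[0, 2, 1, 0]]^T, v_2 = [[0, 1, 0, 0]]^T, v_3 = [[1, 2, 1, 3]]^T

We seek v_1 ∈ ker((A - 3I)^3) \ ker((A - 3I)^2), then set v_{i+1} = (A - 3I) v_i.

One such chain is v_1 = [[0, 2, 1, 0]]^T, v_2 = [[0, 1, 0, 0]]^T, v_3 = [[1, 2, 1, 3]]^T. Check: (A - 3I) v_3 = [[0, 0, 0, 0]]^T = 0.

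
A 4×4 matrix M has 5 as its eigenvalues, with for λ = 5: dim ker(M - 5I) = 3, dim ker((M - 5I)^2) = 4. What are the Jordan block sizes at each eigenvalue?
λ = 5: successive nullity increments [3, 1] count blocks of size ≥ k; block sizes are [2, 1, 1].

Jordan blocks: (5, 2), (5, 1), (5, 1)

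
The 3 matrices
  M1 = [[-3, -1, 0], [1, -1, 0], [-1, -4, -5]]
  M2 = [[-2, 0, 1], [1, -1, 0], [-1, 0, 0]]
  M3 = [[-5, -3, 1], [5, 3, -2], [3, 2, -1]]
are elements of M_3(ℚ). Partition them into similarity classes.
2 classes: {M1}, {M2, M3}

Characteristic polynomials: χ_{M1} = (x + 2)^2(x + 5), χ_{M2} = (x + 1)^3, χ_{M3} = (x + 1)^3.

{M1}: invariant factors (x + 2)^2(x + 5).

{M2, M3}: invariant factors (x + 1)^3.

Matrices are similar if and only if their invariant-factor lists agree; the partition into similarity classes is {M1}, {M2, M3}.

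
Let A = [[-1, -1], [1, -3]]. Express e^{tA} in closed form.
A has Jordan form J = [[-2, 1], [0, -2]] with A = PJP^{-1}, so e^{tA} = P e^{tJ} P^{-1}.

For a Jordan block J_k(λ), e^{tJ_k(λ)} = e^{λt} · (I + tN + t^2 N^2/2! + ... + t^{k-1} N^{k-1}/(k-1)!) where N is the nilpotent superdiagonal part.

Assembling the blocks and conjugating back gives the entries of e^{tA} as shown above.

e^{tA} = [[(t + 1)*e^{-2*t}, -t*e^{-2*t}], [t*e^{-2*t}, (1 - t)*e^{-2*t}]]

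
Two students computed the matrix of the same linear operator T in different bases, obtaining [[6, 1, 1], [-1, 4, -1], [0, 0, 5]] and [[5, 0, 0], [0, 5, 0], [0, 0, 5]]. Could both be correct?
Both have characteristic polynomial (x - 5)^3, but the minimal polynomial of A is (x - 5)^2 while the minimal polynomial of B is x - 5. The minimal polynomial is a similarity invariant, so A and B are not similar.

No.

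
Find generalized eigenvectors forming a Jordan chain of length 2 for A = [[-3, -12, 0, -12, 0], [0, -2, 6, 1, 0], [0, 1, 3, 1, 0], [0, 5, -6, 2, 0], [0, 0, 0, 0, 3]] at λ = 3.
We seek v_1 ∈ ker((A - 3I)^2) \ ker(A - 3I), then set v_{i+1} = (A - 3I) v_i.

One such chain is v_1 = [[-2, -1, -1, 2, 1]]^T, v_2 = [[0, 1, 1, -1, 0]]^T. Check: (A - 3I) v_2 = [[0, 0, 0, 0, 0]]^T = 0.

v_1 = [[-2, -1, -1, 2, 1]]^T, v_2 = [[0, 1, 1, -1, 0]]^T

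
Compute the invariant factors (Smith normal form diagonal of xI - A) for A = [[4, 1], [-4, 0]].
The Jordan structure of A has elementary divisors (x - 2)^2. Arranging the block sizes at each eigenvalue in decreasing order and taking row products gives the invariant factors.

Invariant factors (smallest first, each dividing the next): (x - 2)^2.

Check: the last factor (x - 2)^2 is the minimal polynomial, and the product (x - 2)^2 is the characteristic polynomial.

(x - 2)^2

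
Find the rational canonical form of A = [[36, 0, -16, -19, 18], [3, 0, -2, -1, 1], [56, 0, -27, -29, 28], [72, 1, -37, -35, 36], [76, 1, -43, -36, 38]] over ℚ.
R = [[0, 0, 0, 0, 0], [1, 0, 0, 0, 0], [0, 1, 0, 0, 64], [0, 0, 1, 0, -48], [0, 0, 0, 1, 12]]

The invariant factors of A (the non-unit diagonal entries of the Smith normal form of xI - A over ℚ[x]) are x^2(x - 4)^3, each dividing the next. The characteristic polynomial is their product, x^2(x - 4)^3.

The rational canonical form is the block-diagonal matrix of companion matrices C(f_i):
R = [[0, 0, 0, 0, 0], [1, 0, 0, 0, 0], [0, 1, 0, 0, 64], [0, 0, 1, 0, -48], [0, 0, 0, 1, 12]].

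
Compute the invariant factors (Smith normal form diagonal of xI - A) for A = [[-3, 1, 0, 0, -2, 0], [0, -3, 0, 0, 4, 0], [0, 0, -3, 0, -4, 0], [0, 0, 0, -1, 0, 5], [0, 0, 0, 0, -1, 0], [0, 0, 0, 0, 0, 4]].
(x + 1)(x + 3), (x - 4)(x + 1)(x + 3)^2

The Jordan structure of A has elementary divisors (x + 3)^2, (x + 3), (x + 1), (x + 1), (x - 4). Arranging the block sizes at each eigenvalue in decreasing order and taking row products gives the invariant factors.

Invariant factors (smallest first, each dividing the next): (x + 1)(x + 3), (x - 4)(x + 1)(x + 3)^2.

Check: the last factor (x - 4)(x + 1)(x + 3)^2 is the minimal polynomial, and the product (x - 4)(x + 1)^2(x + 3)^3 is the characteristic polynomial.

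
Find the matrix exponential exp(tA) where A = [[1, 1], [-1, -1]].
e^{tA} = [[t + 1, t], [-t, 1 - t]]

A has Jordan form J = [[0, 1], [0, 0]] with A = PJP^{-1}, so e^{tA} = P e^{tJ} P^{-1}.

For a Jordan block J_k(λ), e^{tJ_k(λ)} = e^{λt} · (I + tN + t^2 N^2/2! + ... + t^{k-1} N^{k-1}/(k-1)!) where N is the nilpotent superdiagonal part.

Assembling the blocks and conjugating back gives the entries of e^{tA} as shown above.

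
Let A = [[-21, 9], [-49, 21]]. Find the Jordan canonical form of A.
J = [[0, 1], [0, 0]]

The characteristic polynomial is det(xI - A) = x^2, so the eigenvalues are 0 (algebraic multiplicity 2).

For λ = 0: rank(A) = 1, rank(A^2) = 0. The eigenspace has dimension 2 - 1 = 1, so there is 1 Jordan block; the rank sequence gives block sizes [2].

Assembling the blocks gives the Jordan form J above.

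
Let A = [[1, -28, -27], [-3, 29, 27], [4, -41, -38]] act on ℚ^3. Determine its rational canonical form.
R = [[0, 0, -16], [1, 0, -20], [0, 1, -8]]

The invariant factors of A (the non-unit diagonal entries of the Smith normal form of xI - A over ℚ[x]) are (x + 2)^2(x + 4), each dividing the next. The characteristic polynomial is their product, (x + 2)^2(x + 4).

The rational canonical form is the block-diagonal matrix of companion matrices C(f_i):
R = [[0, 0, -16], [1, 0, -20], [0, 1, -8]].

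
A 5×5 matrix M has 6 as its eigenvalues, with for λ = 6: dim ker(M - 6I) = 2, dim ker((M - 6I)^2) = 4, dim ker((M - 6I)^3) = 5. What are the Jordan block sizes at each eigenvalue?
Jordan blocks: (6, 3), (6, 2)

λ = 6: successive nullity increments [2, 2, 1] count blocks of size ≥ k; block sizes are [3, 2].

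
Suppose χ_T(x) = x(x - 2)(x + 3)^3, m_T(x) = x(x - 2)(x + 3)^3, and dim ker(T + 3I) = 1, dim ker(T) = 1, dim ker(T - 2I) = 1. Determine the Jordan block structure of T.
Jordan blocks: (-3, 3), (0, 1), (2, 1)

λ = -3: algebraic multiplicity 3 (exponent in χ_T), largest block size 3 (exponent in m_T), 1 block (geometric multiplicity). This forces block sizes [3].
λ = 0: algebraic multiplicity 1 (exponent in χ_T), largest block size 1 (exponent in m_T), 1 block (geometric multiplicity). This forces block sizes [1].
λ = 2: algebraic multiplicity 1 (exponent in χ_T), largest block size 1 (exponent in m_T), 1 block (geometric multiplicity). This forces block sizes [1].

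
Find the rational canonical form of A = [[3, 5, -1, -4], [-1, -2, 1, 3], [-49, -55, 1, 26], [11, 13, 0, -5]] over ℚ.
The invariant factors of A (the non-unit diagonal entries of the Smith normal form of xI - A over ℚ[x]) are (x + 3)(x^3 + x - 4), each dividing the next. The characteristic polynomial is their product, (x + 3)(x^3 + x - 4).

The rational canonical form is the block-diagonal matrix of companion matrices C(f_i):
R = [[0, 0, 0, 12], [1, 0, 0, 1], [0, 1, 0, -1], [0, 0, 1, -3]].

Note the characteristic polynomial does not split into linear factors over ℚ, so A has no Jordan form over ℚ; the rational canonical form exists over any field.

R = [[0, 0, 0, 12], [1, 0, 0, 1], [0, 1, 0, -1], [0, 0, 1, -3]]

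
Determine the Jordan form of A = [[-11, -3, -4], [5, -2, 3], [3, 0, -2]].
J = [[-5, 1, 0], [0, -5, 1], [0, 0, -5]]

The characteristic polynomial is det(xI - A) = (x + 5)^3, so the eigenvalues are -5 (algebraic multiplicity 3).

For λ = -5: rank(A + 5I) = 2, rank((A + 5I)^2) = 1, rank((A + 5I)^3) = 0. The eigenspace has dimension 3 - 2 = 1, so there is 1 Jordan block; the rank sequence gives block sizes [3].

Assembling the blocks gives the Jordan form J above.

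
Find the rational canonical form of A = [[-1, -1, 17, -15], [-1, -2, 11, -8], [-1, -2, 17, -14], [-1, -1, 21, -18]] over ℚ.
The invariant factors of A (the non-unit diagonal entries of the Smith normal form of xI - A over ℚ[x]) are (x + 1)(x + 2)(x^2 + x + 3), each dividing the next. The characteristic polynomial is their product, (x + 1)(x + 2)(x^2 + x + 3).

The rational canonical form is the block-diagonal matrix of companion matrices C(f_i):
R = [[0, 0, 0, -6], [1, 0, 0, -11], [0, 1, 0, -8], [0, 0, 1, -4]].

Note the characteristic polynomial does not split into linear factors over ℚ, so A has no Jordan form over ℚ; the rational canonical form exists over any field.

R = [[0, 0, 0, -6], [1, 0, 0, -11], [0, 1, 0, -8], [0, 0, 1, -4]]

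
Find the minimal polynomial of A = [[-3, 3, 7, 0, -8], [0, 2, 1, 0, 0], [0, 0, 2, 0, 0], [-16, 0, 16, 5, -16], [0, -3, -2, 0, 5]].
m_A(x) = (x - 5)(x - 2)^2(x + 3)

The characteristic polynomial factors as (x - 5)^2(x - 2)^2(x + 3). The minimal polynomial is ∏(x - λ)^{k_λ} where k_λ is the size of the largest Jordan block at λ.

For λ = -3: rank(A + 3I) = 4, and the largest Jordan block has size 1 (the smallest k with rank((A + 3I)^k) = rank((A + 3I)^(k+1))).
For λ = 2: rank(A - 2I) = 4, and the largest Jordan block has size 2 (the smallest k with rank((A - 2I)^k) = rank((A - 2I)^(k+1))).
For λ = 5: rank(A - 5I) = 3, and the largest Jordan block has size 1 (the smallest k with rank((A - 5I)^k) = rank((A - 5I)^(k+1))).

So m_A(x) = (x - 5)(x - 2)^2(x + 3).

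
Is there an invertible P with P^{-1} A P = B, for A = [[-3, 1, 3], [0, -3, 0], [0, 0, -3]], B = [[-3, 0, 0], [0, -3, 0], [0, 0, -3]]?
No.

Both have characteristic polynomial (x + 3)^3, but the minimal polynomial of A is (x + 3)^2 while the minimal polynomial of B is x + 3. The minimal polynomial is a similarity invariant, so A and B are not similar.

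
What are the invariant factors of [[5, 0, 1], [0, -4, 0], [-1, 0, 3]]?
The Jordan structure of A has elementary divisors (x + 4), (x - 4)^2. Arranging the block sizes at each eigenvalue in decreasing order and taking row products gives the invariant factors.

Invariant factors (smallest first, each dividing the next): (x - 4)^2(x + 4).

Check: the last factor (x - 4)^2(x + 4) is the minimal polynomial, and the product (x - 4)^2(x + 4) is the characteristic polynomial.

(x - 4)^2(x + 4)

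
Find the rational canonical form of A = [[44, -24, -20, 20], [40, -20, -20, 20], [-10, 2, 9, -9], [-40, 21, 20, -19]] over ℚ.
R = [[4, 0, 0, 0], [0, 0, 0, 20], [0, 1, 0, -29], [0, 0, 1, 10]]

The invariant factors of A (the non-unit diagonal entries of the Smith normal form of xI - A over ℚ[x]) are x - 4, (x - 5)(x - 4)(x - 1), each dividing the next. The characteristic polynomial is their product, (x - 5)(x - 4)^2(x - 1).

The rational canonical form is the block-diagonal matrix of companion matrices C(f_i):
R = [[4, 0, 0, 0], [0, 0, 0, 20], [0, 1, 0, -29], [0, 0, 1, 10]].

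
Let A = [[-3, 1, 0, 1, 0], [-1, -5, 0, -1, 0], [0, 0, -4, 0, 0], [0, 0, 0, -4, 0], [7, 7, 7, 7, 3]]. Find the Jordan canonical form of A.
J = [[-4, 1, 0, 0, 0], [0, -4, 0, 0, 0], [0, 0, -4, 0, 0], [0, 0, 0, -4, 0], [0, 0, 0, 0, 3]]

The characteristic polynomial is det(xI - A) = (x - 3)(x + 4)^4, so the eigenvalues are -4 (algebraic multiplicity 4), 3 (algebraic multiplicity 1).

For λ = -4: rank(A + 4I) = 2, rank((A + 4I)^2) = 1. The eigenspace has dimension 5 - 2 = 3, so there are 3 Jordan blocks; the rank sequence gives block sizes [2, 1, 1].

For λ = 3: algebraic multiplicity 1 gives one 1×1 block.

Assembling the blocks gives the Jordan form J above.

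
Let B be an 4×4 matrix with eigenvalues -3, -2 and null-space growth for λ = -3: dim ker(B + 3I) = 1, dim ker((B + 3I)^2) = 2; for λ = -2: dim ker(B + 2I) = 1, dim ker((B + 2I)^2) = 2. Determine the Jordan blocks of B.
Jordan blocks: (-3, 2), (-2, 2)

λ = -3: successive nullity increments [1, 1] count blocks of size ≥ k; block sizes are [2].
λ = -2: successive nullity increments [1, 1] count blocks of size ≥ k; block sizes are [2].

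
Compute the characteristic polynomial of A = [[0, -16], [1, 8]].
χ_A(x) = (x - 4)^2

xI - A = [[x, 16], [-1, x - 8]].

Expanding det(xI - A) along the first row:
det(xI - A) = + (x)·det([[x - 8]]) - (16)·det([[-1]]).

Evaluating gives χ_A(x) = x^2 - 8x + 16 = (x - 4)^2.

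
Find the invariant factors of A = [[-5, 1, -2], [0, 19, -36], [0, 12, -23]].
(x - 1)(x + 5)^2

The Jordan structure of A has elementary divisors (x + 5)^2, (x - 1). Arranging the block sizes at each eigenvalue in decreasing order and taking row products gives the invariant factors.

Invariant factors (smallest first, each dividing the next): (x - 1)(x + 5)^2.

Check: the last factor (x - 1)(x + 5)^2 is the minimal polynomial, and the product (x - 1)(x + 5)^2 is the characteristic polynomial.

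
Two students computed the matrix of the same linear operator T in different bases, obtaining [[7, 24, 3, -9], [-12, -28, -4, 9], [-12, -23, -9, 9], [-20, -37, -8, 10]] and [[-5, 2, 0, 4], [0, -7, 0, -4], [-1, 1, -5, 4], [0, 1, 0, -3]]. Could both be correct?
Two matrices over a field are similar if and only if they have the same invariant factors.

Both A and B have characteristic polynomial (x + 5)^4 and minimal polynomial (x + 5)^2. Computing further, both have invariant factors (x + 5)^2, (x + 5)^2. Hence A and B are similar.

Yes.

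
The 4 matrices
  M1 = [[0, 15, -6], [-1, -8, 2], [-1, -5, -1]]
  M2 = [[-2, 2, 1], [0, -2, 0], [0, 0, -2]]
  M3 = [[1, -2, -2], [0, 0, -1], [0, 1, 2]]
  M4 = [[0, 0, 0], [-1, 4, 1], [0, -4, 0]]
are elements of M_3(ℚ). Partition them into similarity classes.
4 classes: {M1}, {M2}, {M3}, {M4}

Characteristic polynomials: χ_{M1} = (x + 3)^3, χ_{M2} = (x + 2)^3, χ_{M3} = (x - 1)^3, χ_{M4} = x(x - 2)^2.

{M1}: invariant factors x + 3, (x + 3)^2.

{M2}: invariant factors x + 2, (x + 2)^2.

{M3}: invariant factors x - 1, (x - 1)^2.

{M4}: invariant factors x(x - 2)^2.

Matrices are similar if and only if their invariant-factor lists agree; the partition into similarity classes is {M1}, {M2}, {M3}, {M4}.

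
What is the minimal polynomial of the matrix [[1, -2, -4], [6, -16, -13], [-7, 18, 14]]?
The characteristic polynomial factors as (x - 3)(x + 2)^2. The minimal polynomial is ∏(x - λ)^{k_λ} where k_λ is the size of the largest Jordan block at λ.

For λ = -2: rank(A + 2I) = 2, and the largest Jordan block has size 2 (the smallest k with rank((A + 2I)^k) = rank((A + 2I)^(k+1))).
For λ = 3: rank(A - 3I) = 2, and the largest Jordan block has size 1 (the smallest k with rank((A - 3I)^k) = rank((A - 3I)^(k+1))).

So m_A(x) = (x - 3)(x + 2)^2.

m_A(x) = (x - 3)(x + 2)^2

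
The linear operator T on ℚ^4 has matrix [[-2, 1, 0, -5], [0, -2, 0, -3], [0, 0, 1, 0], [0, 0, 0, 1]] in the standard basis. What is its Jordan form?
J = [[-2, 1, 0, 0], [0, -2, 0, 0], [0, 0, 1, 0], [0, 0, 0, 1]]

The characteristic polynomial is det(xI - A) = (x - 1)^2(x + 2)^2, so the eigenvalues are -2 (algebraic multiplicity 2), 1 (algebraic multiplicity 2).

For λ = -2: rank(A + 2I) = 3, rank((A + 2I)^2) = 2. The eigenspace has dimension 4 - 3 = 1, so there is 1 Jordan block; the rank sequence gives block sizes [2].

For λ = 1: rank(A - I) = 2. The eigenspace has dimension 4 - 2 = 2, so there are 2 Jordan blocks; the rank sequence gives block sizes [1, 1].

Assembling the blocks gives the Jordan form J above.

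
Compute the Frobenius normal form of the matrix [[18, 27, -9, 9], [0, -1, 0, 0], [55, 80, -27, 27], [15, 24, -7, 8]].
The invariant factors of A (the non-unit diagonal entries of the Smith normal form of xI - A over ℚ[x]) are (x - 3)(x + 1)^2(x + 3), each dividing the next. The characteristic polynomial is their product, (x - 3)(x + 1)^2(x + 3).

The rational canonical form is the block-diagonal matrix of companion matrices C(f_i):
R = [[0, 0, 0, 9], [1, 0, 0, 18], [0, 1, 0, 8], [0, 0, 1, -2]].

R = [[0, 0, 0, 9], [1, 0, 0, 18], [0, 1, 0, 8], [0, 0, 1, -2]]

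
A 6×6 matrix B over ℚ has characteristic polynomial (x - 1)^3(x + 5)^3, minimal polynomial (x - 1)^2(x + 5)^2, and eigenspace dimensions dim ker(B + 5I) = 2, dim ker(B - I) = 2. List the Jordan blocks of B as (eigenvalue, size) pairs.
λ = -5: algebraic multiplicity 3 (exponent in χ_B), largest block size 2 (exponent in m_B), 2 blocks (geometric multiplicity). These force block sizes [2, 1].
λ = 1: algebraic multiplicity 3 (exponent in χ_B), largest block size 2 (exponent in m_B), 2 blocks (geometric multiplicity). These force block sizes [2, 1].

Jordan blocks: (-5, 2), (-5, 1), (1, 2), (1, 1)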